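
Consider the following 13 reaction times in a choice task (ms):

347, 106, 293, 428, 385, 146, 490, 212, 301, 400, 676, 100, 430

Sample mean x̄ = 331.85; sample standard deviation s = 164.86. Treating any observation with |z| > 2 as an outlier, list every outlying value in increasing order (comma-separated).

676

Cutoffs at x̄ ± 2s: 331.85 ± 2·164.86 = [2.13, 661.57].
676: z = 2.09, |z| > 2 → outlier.
Every other value lies within [2.13, 661.57].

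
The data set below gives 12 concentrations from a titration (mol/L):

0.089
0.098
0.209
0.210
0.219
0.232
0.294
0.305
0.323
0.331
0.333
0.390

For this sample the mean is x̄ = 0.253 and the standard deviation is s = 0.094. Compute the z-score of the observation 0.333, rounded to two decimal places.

0.85

z = (0.333 − 0.253) / 0.094 = 0.85.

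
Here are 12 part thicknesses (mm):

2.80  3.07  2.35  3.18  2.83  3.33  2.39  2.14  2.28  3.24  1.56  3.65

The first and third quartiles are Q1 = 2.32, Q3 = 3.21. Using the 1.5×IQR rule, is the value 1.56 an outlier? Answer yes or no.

IQR = Q3 − Q1 = 3.21 − 2.32 = 0.89.
Lower fence = Q1 − 1.5·IQR = 2.32 − 1.335 = 0.985.
Upper fence = Q3 + 1.5·IQR = 3.21 + 1.335 = 4.545.
1.56 lies within [0.985, 4.545].

no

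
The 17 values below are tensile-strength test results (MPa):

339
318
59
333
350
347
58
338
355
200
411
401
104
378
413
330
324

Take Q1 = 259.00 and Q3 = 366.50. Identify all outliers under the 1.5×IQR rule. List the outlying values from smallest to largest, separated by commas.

58, 59

IQR = Q3 − Q1 = 366.50 − 259.00 = 107.50.
Lower fence = Q1 − 1.5·IQR = 259.00 − 161.25 = 97.75.
Upper fence = Q3 + 1.5·IQR = 366.50 + 161.25 = 527.75.
58 < 97.75 → outlier.
59 < 97.75 → outlier.
All remaining values lie within [97.75, 527.75].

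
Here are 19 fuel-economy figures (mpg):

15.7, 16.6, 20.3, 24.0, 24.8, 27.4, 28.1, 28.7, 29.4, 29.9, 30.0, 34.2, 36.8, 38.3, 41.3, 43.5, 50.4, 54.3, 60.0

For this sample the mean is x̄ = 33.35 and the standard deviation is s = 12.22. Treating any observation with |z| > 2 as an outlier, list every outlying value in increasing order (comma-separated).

Cutoffs at x̄ ± 2s: 33.35 ± 2·12.22 = [8.91, 57.79].
60.0: z = 2.18, |z| > 2 → outlier.
Every other value lies within [8.91, 57.79].

60.0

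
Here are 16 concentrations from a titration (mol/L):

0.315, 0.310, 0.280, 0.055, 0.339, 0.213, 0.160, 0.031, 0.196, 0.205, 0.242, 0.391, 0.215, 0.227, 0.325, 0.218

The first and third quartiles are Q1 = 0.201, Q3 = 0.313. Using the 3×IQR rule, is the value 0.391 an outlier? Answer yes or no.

no

IQR = Q3 − Q1 = 0.313 − 0.201 = 0.112.
Lower fence = Q1 − 3·IQR = 0.201 − 0.336 = -0.135.
Upper fence = Q3 + 3·IQR = 0.313 + 0.336 = 0.649.
0.391 lies within [-0.135, 0.649].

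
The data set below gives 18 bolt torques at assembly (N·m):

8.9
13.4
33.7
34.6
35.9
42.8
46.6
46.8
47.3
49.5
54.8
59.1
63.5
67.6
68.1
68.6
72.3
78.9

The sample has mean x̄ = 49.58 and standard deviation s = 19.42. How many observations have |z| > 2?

1

Cutoffs: x̄ ± 2s = [10.74, 88.42].
Outside the cutoffs: 8.9.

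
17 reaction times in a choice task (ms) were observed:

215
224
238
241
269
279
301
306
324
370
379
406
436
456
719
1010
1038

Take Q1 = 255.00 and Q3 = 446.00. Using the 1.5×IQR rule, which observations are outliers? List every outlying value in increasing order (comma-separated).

1010, 1038

IQR = Q3 − Q1 = 446.00 − 255.00 = 191.00.
Lower fence = Q1 − 1.5·IQR = 255.00 − 286.50 = -31.50.
Upper fence = Q3 + 1.5·IQR = 446.00 + 286.50 = 732.50.
1010 > 732.50 → outlier.
1038 > 732.50 → outlier.
All remaining values lie within [-31.50, 732.50].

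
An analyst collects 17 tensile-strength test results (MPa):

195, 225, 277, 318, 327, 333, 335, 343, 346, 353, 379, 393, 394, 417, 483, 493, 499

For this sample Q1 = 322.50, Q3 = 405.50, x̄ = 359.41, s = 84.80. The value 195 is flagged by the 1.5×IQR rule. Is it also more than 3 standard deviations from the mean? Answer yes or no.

z = (195 − 359.41) / 84.80 = -1.94.
|z| = 1.94 ≤ 3.

no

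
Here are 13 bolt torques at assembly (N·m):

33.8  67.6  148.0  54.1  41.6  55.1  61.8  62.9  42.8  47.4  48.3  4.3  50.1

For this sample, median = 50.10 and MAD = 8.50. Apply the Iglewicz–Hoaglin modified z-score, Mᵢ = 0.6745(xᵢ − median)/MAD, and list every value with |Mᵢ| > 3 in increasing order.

|Mᵢ| > 3 ⇔ |xᵢ − 50.10| > 3·8.50/0.6745 = 37.81.
So outliers lie outside [12.29, 87.91].
4.3: M = -3.63 → outlier.
148.0: M = 7.77 → outlier.

4.3, 148.0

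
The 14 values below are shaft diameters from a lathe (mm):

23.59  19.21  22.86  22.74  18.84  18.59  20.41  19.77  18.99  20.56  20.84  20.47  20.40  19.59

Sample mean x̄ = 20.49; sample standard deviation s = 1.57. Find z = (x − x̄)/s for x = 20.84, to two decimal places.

0.22

z = (20.84 − 20.49) / 1.57 = 0.22.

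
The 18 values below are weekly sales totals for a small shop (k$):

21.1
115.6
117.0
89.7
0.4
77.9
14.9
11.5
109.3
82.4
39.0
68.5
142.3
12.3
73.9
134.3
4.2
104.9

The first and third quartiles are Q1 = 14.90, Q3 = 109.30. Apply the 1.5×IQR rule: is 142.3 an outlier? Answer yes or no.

no

IQR = Q3 − Q1 = 109.30 − 14.90 = 94.40.
Lower fence = Q1 − 1.5·IQR = 14.90 − 141.60 = -126.70.
Upper fence = Q3 + 1.5·IQR = 109.30 + 141.60 = 250.90.
142.3 lies within [-126.70, 250.90].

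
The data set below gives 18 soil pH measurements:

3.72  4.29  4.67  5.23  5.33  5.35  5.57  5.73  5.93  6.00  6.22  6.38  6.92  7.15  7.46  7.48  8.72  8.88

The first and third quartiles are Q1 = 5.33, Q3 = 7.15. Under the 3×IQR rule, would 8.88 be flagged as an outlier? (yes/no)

no

IQR = Q3 − Q1 = 7.15 − 5.33 = 1.82.
Lower fence = Q1 − 3·IQR = 5.33 − 5.46 = -0.13.
Upper fence = Q3 + 3·IQR = 7.15 + 5.46 = 12.61.
8.88 lies within [-0.13, 12.61].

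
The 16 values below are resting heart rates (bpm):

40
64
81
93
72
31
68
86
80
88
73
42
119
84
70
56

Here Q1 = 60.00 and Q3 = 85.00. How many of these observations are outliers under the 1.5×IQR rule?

0

IQR = 25.00; fences at 60.00 − 37.50 = 22.50 and 85.00 + 37.50 = 122.50.
Every value lies within the cutoffs.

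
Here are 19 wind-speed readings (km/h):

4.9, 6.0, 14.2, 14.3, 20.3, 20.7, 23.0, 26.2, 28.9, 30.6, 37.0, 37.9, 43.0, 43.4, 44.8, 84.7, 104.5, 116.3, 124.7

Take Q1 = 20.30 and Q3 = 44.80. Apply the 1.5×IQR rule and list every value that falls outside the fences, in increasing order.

IQR = Q3 − Q1 = 44.80 − 20.30 = 24.50.
Lower fence = Q1 − 1.5·IQR = 20.30 − 36.75 = -16.45.
Upper fence = Q3 + 1.5·IQR = 44.80 + 36.75 = 81.55.
84.7 > 81.55 → outlier.
104.5 > 81.55 → outlier.
116.3 > 81.55 → outlier.
124.7 > 81.55 → outlier.
All remaining values lie within [-16.45, 81.55].

84.7, 104.5, 116.3, 124.7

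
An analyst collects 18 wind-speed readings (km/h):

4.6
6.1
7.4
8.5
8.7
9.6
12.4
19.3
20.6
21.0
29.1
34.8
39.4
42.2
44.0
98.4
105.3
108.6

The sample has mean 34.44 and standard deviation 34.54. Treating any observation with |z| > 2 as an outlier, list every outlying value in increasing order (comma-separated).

Cutoffs at x̄ ± 2s: 34.44 ± 2·34.54 = [-34.64, 103.52].
105.3: z = 2.05, |z| > 2 → outlier.
108.6: z = 2.15, |z| > 2 → outlier.
Every other value lies within [-34.64, 103.52].

105.3, 108.6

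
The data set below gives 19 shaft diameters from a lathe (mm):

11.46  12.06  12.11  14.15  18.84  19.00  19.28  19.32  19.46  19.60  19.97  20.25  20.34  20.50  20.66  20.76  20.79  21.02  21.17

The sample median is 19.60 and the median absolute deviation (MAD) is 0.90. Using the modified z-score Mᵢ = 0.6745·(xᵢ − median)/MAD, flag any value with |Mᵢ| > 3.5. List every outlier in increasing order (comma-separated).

11.46, 12.06, 12.11, 14.15

|Mᵢ| > 3.5 ⇔ |xᵢ − 19.60| > 3.5·0.90/0.6745 = 4.67.
So outliers lie outside [14.93, 24.27].
11.46: M = -6.10 → outlier.
12.06: M = -5.65 → outlier.
12.11: M = -5.61 → outlier.
14.15: M = -4.08 → outlier.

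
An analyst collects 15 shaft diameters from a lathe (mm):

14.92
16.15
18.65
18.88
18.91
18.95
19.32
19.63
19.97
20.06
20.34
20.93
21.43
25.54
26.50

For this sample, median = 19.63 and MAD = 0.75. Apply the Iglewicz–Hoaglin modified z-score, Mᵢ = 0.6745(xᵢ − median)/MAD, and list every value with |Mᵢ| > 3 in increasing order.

14.92, 16.15, 25.54, 26.50

|Mᵢ| > 3 ⇔ |xᵢ − 19.63| > 3·0.75/0.6745 = 3.34.
So outliers lie outside [16.29, 22.97].
14.92: M = -4.24 → outlier.
16.15: M = -3.13 → outlier.
25.54: M = 5.32 → outlier.
26.50: M = 6.18 → outlier.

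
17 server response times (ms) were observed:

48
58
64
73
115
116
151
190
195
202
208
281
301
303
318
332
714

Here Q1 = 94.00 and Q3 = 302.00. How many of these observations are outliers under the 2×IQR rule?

IQR = 208.00; fences at 94.00 − 416.00 = -322.00 and 302.00 + 416.00 = 718.00.
Every value lies within the cutoffs.

0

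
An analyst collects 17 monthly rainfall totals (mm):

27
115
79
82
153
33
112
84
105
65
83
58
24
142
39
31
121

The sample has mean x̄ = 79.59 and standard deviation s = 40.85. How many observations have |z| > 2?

Cutoffs: x̄ ± 2s = [-2.11, 161.29].
Every value lies within the cutoffs.

0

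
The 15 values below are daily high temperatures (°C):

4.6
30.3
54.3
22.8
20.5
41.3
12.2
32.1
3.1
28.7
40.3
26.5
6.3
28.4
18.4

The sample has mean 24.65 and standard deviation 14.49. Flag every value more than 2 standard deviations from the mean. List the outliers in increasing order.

54.3

Cutoffs at x̄ ± 2s: 24.65 ± 2·14.49 = [-4.33, 53.63].
54.3: z = 2.05, |z| > 2 → outlier.
Every other value lies within [-4.33, 53.63].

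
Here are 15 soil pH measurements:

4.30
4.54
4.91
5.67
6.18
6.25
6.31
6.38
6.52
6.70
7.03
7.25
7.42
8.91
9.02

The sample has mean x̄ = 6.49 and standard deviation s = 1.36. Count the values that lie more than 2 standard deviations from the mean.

0

Cutoffs: x̄ ± 2s = [3.77, 9.21].
Every value lies within the cutoffs.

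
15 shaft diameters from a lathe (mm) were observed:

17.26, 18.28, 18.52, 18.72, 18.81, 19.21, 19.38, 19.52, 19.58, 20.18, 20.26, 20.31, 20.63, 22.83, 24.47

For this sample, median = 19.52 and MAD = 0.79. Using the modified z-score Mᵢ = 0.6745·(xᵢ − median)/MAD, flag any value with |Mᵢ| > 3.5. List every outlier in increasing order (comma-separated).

|Mᵢ| > 3.5 ⇔ |xᵢ − 19.52| > 3.5·0.79/0.6745 = 4.10.
So outliers lie outside [15.42, 23.62].
24.47: M = 4.23 → outlier.

24.47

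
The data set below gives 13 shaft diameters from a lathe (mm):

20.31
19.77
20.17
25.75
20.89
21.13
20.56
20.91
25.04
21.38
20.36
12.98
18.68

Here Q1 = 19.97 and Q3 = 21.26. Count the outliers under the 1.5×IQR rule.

IQR = 1.29; fences at 19.97 − 1.935 = 18.035 and 21.26 + 1.935 = 23.195.
Outside the cutoffs: 12.98, 25.04, 25.75.

3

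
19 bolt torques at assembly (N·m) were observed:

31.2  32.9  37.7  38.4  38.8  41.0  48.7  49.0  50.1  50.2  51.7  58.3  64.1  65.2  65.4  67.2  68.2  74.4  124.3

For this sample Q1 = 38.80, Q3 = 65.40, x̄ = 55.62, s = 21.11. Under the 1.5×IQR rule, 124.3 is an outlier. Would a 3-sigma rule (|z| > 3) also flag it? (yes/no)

yes

z = (124.3 − 55.62) / 21.11 = 3.25.
|z| = 3.25 > 3.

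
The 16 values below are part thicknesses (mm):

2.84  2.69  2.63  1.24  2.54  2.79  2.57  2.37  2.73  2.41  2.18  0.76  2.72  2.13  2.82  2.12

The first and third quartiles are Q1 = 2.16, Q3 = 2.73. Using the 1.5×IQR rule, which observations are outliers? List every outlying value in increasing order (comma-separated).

IQR = Q3 − Q1 = 2.73 − 2.16 = 0.57.
Lower fence = Q1 − 1.5·IQR = 2.16 − 0.855 = 1.305.
Upper fence = Q3 + 1.5·IQR = 2.73 + 0.855 = 3.585.
0.76 < 1.305 → outlier.
1.24 < 1.305 → outlier.
All remaining values lie within [1.305, 3.585].

0.76, 1.24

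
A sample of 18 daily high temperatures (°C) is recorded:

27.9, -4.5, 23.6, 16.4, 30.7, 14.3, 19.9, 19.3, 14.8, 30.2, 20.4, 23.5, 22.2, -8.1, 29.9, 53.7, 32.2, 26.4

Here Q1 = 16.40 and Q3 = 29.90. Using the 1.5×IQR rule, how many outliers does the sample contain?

3

IQR = 13.50; fences at 16.40 − 20.25 = -3.85 and 29.90 + 20.25 = 50.15.
Outside the cutoffs: -8.1, -4.5, 53.7.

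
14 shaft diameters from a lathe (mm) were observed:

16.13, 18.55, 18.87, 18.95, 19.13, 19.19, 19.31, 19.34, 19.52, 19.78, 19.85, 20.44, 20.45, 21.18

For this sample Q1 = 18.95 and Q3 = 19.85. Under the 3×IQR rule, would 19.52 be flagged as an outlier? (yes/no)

IQR = Q3 − Q1 = 19.85 − 18.95 = 0.90.
Lower fence = Q1 − 3·IQR = 18.95 − 2.70 = 16.25.
Upper fence = Q3 + 3·IQR = 19.85 + 2.70 = 22.55.
19.52 lies within [16.25, 22.55].

no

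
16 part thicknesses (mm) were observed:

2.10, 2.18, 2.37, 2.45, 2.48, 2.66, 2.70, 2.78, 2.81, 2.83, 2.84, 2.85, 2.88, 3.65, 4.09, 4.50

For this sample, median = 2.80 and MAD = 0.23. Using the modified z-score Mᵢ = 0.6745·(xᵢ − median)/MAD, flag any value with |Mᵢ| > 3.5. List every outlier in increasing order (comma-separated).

|Mᵢ| > 3.5 ⇔ |xᵢ − 2.80| > 3.5·0.23/0.6745 = 1.19.
So outliers lie outside [1.61, 3.99].
4.09: M = 3.78 → outlier.
4.50: M = 4.99 → outlier.

4.09, 4.50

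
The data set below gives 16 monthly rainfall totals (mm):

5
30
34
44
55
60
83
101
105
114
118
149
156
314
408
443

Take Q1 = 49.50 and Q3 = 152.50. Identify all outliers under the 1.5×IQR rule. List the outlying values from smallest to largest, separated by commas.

314, 408, 443

IQR = Q3 − Q1 = 152.50 − 49.50 = 103.00.
Lower fence = Q1 − 1.5·IQR = 49.50 − 154.50 = -105.00.
Upper fence = Q3 + 1.5·IQR = 152.50 + 154.50 = 307.00.
314 > 307.00 → outlier.
408 > 307.00 → outlier.
443 > 307.00 → outlier.
All remaining values lie within [-105.00, 307.00].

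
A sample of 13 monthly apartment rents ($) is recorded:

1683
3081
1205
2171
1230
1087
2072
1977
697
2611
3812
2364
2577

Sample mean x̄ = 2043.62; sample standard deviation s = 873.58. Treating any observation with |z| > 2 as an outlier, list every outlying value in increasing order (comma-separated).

3812

Cutoffs at x̄ ± 2s: 2043.62 ± 2·873.58 = [296.46, 3790.78].
3812: z = 2.02, |z| > 2 → outlier.
Every other value lies within [296.46, 3790.78].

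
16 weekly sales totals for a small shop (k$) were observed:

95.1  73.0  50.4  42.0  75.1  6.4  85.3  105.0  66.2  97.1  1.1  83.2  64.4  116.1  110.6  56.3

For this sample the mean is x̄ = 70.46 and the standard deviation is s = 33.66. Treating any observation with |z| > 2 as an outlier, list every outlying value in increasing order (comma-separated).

1.1

Cutoffs at x̄ ± 2s: 70.46 ± 2·33.66 = [3.14, 137.78].
1.1: z = -2.06, |z| > 2 → outlier.
Every other value lies within [3.14, 137.78].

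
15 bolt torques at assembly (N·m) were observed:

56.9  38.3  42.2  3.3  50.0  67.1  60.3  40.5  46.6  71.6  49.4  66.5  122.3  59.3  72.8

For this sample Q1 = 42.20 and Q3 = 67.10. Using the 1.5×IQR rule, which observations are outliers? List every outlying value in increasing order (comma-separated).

3.3, 122.3

IQR = Q3 − Q1 = 67.10 − 42.20 = 24.90.
Lower fence = Q1 − 1.5·IQR = 42.20 − 37.35 = 4.85.
Upper fence = Q3 + 1.5·IQR = 67.10 + 37.35 = 104.45.
3.3 < 4.85 → outlier.
122.3 > 104.45 → outlier.
All remaining values lie within [4.85, 104.45].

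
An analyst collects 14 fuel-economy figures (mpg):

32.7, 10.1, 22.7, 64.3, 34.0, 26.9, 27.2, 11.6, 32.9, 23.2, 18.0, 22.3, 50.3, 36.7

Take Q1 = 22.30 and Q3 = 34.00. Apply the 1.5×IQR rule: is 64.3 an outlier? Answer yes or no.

yes

IQR = Q3 − Q1 = 34.00 − 22.30 = 11.70.
Lower fence = Q1 − 1.5·IQR = 22.30 − 17.55 = 4.75.
Upper fence = Q3 + 1.5·IQR = 34.00 + 17.55 = 51.55.
64.3 lies above the upper fence.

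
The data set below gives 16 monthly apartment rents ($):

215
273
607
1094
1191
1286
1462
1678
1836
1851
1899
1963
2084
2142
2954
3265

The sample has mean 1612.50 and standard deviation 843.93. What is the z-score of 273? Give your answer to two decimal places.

z = (273 − 1612.50) / 843.93 = -1.59.

-1.59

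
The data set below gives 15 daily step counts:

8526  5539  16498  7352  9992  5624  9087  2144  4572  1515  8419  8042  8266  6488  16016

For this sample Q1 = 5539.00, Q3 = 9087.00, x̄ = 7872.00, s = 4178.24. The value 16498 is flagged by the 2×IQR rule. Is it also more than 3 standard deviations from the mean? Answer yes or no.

no

z = (16498 − 7872.00) / 4178.24 = 2.06.
|z| = 2.06 ≤ 3.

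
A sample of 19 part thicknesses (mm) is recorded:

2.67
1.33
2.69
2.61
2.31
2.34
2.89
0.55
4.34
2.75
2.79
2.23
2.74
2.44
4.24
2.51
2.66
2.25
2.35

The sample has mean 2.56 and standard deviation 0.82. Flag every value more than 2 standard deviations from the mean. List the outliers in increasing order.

Cutoffs at x̄ ± 2s: 2.56 ± 2·0.82 = [0.92, 4.20].
0.55: z = -2.45, |z| > 2 → outlier.
4.24: z = 2.05, |z| > 2 → outlier.
4.34: z = 2.17, |z| > 2 → outlier.
Every other value lies within [0.92, 4.20].

0.55, 4.24, 4.34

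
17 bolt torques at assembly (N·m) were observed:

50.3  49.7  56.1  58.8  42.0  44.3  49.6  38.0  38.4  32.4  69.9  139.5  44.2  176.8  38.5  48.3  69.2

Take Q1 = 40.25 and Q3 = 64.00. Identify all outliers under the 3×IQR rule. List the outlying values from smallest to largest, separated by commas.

IQR = Q3 − Q1 = 64.00 − 40.25 = 23.75.
Lower fence = Q1 − 3·IQR = 40.25 − 71.25 = -31.00.
Upper fence = Q3 + 3·IQR = 64.00 + 71.25 = 135.25.
139.5 > 135.25 → outlier.
176.8 > 135.25 → outlier.
All remaining values lie within [-31.00, 135.25].

139.5, 176.8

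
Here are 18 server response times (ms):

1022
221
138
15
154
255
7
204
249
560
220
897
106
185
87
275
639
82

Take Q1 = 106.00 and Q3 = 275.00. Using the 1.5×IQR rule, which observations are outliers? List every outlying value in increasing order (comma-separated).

560, 639, 897, 1022

IQR = Q3 − Q1 = 275.00 − 106.00 = 169.00.
Lower fence = Q1 − 1.5·IQR = 106.00 − 253.50 = -147.50.
Upper fence = Q3 + 1.5·IQR = 275.00 + 253.50 = 528.50.
560 > 528.50 → outlier.
639 > 528.50 → outlier.
897 > 528.50 → outlier.
1022 > 528.50 → outlier.
All remaining values lie within [-147.50, 528.50].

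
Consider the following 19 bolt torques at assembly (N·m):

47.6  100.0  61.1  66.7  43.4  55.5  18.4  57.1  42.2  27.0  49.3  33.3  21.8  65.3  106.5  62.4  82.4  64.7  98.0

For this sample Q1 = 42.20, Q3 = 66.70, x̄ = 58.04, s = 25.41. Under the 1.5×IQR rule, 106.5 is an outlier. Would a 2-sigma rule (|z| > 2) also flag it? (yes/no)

z = (106.5 − 58.04) / 25.41 = 1.91.
|z| = 1.91 ≤ 2.

no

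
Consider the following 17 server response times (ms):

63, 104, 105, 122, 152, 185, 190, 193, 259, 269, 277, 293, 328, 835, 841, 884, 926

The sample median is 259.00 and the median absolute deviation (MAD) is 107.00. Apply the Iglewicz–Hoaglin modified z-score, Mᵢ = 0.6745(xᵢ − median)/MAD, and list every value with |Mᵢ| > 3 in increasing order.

|Mᵢ| > 3 ⇔ |xᵢ − 259.00| > 3·107.00/0.6745 = 475.91.
So outliers lie outside [-216.91, 734.91].
835: M = 3.63 → outlier.
841: M = 3.67 → outlier.
884: M = 3.94 → outlier.
926: M = 4.20 → outlier.

835, 841, 884, 926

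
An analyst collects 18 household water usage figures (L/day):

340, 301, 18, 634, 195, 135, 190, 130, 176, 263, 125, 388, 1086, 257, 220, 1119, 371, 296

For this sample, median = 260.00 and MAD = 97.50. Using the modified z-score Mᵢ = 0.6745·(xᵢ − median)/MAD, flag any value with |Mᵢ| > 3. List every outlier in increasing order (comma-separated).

1086, 1119

|Mᵢ| > 3 ⇔ |xᵢ − 260.00| > 3·97.50/0.6745 = 433.65.
So outliers lie outside [-173.65, 693.65].
1086: M = 5.71 → outlier.
1119: M = 5.94 → outlier.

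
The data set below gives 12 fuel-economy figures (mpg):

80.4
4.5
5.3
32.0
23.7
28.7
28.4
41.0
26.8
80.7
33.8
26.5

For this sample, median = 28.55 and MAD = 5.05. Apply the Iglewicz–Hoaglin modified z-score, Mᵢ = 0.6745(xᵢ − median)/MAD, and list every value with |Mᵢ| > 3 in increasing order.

|Mᵢ| > 3 ⇔ |xᵢ − 28.55| > 3·5.05/0.6745 = 22.46.
So outliers lie outside [6.09, 51.01].
4.5: M = -3.21 → outlier.
5.3: M = -3.11 → outlier.
80.4: M = 6.93 → outlier.
80.7: M = 6.97 → outlier.

4.5, 5.3, 80.4, 80.7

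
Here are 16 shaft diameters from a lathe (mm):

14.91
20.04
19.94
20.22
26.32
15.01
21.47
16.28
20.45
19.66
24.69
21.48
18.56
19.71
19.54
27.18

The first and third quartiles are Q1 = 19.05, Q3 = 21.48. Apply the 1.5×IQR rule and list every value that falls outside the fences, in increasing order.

IQR = Q3 − Q1 = 21.48 − 19.05 = 2.43.
Lower fence = Q1 − 1.5·IQR = 19.05 − 3.645 = 15.405.
Upper fence = Q3 + 1.5·IQR = 21.48 + 3.645 = 25.125.
14.91 < 15.405 → outlier.
15.01 < 15.405 → outlier.
26.32 > 25.125 → outlier.
27.18 > 25.125 → outlier.
All remaining values lie within [15.405, 25.125].

14.91, 15.01, 26.32, 27.18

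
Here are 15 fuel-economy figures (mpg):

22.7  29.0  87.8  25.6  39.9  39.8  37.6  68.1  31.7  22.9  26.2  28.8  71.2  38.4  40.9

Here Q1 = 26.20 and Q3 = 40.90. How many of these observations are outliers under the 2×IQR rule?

IQR = 14.70; fences at 26.20 − 29.40 = -3.20 and 40.90 + 29.40 = 70.30.
Outside the cutoffs: 71.2, 87.8.

2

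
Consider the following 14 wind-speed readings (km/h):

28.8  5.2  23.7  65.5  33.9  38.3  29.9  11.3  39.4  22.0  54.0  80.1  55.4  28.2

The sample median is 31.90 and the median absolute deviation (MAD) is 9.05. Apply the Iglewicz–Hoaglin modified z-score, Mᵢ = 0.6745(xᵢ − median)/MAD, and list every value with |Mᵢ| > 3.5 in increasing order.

|Mᵢ| > 3.5 ⇔ |xᵢ − 31.90| > 3.5·9.05/0.6745 = 46.96.
So outliers lie outside [-15.06, 78.86].
80.1: M = 3.59 → outlier.

80.1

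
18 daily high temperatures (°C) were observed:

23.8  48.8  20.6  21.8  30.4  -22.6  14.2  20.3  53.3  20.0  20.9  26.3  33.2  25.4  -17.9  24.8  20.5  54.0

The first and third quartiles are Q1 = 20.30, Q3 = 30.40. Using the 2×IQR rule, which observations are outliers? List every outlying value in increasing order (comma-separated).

-22.6, -17.9, 53.3, 54.0

IQR = Q3 − Q1 = 30.40 − 20.30 = 10.10.
Lower fence = Q1 − 2·IQR = 20.30 − 20.20 = 0.10.
Upper fence = Q3 + 2·IQR = 30.40 + 20.20 = 50.60.
-22.6 < 0.10 → outlier.
-17.9 < 0.10 → outlier.
53.3 > 50.60 → outlier.
54.0 > 50.60 → outlier.
All remaining values lie within [0.10, 50.60].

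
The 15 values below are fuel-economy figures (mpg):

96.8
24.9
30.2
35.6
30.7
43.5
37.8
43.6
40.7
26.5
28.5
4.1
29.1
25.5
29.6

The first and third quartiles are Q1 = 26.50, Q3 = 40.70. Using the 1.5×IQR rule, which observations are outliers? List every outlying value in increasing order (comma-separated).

4.1, 96.8

IQR = Q3 − Q1 = 40.70 − 26.50 = 14.20.
Lower fence = Q1 − 1.5·IQR = 26.50 − 21.30 = 5.20.
Upper fence = Q3 + 1.5·IQR = 40.70 + 21.30 = 62.00.
4.1 < 5.20 → outlier.
96.8 > 62.00 → outlier.
All remaining values lie within [5.20, 62.00].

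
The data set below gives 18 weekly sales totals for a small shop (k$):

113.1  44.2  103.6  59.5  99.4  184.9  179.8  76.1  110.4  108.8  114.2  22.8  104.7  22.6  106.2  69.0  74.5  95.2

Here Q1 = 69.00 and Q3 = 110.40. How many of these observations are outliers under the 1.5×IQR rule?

2

IQR = 41.40; fences at 69.00 − 62.10 = 6.90 and 110.40 + 62.10 = 172.50.
Outside the cutoffs: 179.8, 184.9.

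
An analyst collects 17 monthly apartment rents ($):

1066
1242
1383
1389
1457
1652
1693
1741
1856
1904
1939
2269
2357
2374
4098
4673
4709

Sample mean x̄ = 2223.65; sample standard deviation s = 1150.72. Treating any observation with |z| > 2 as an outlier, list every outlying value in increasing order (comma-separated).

Cutoffs at x̄ ± 2s: 2223.65 ± 2·1150.72 = [-77.79, 4525.09].
4673: z = 2.13, |z| > 2 → outlier.
4709: z = 2.16, |z| > 2 → outlier.
Every other value lies within [-77.79, 4525.09].

4673, 4709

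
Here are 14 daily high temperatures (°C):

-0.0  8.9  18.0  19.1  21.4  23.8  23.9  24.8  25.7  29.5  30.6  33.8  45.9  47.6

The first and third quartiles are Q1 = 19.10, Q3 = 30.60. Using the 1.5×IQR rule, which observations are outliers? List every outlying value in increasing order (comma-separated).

IQR = Q3 − Q1 = 30.60 − 19.10 = 11.50.
Lower fence = Q1 − 1.5·IQR = 19.10 − 17.25 = 1.85.
Upper fence = Q3 + 1.5·IQR = 30.60 + 17.25 = 47.85.
-0.0 < 1.85 → outlier.
All remaining values lie within [1.85, 47.85].

-0.0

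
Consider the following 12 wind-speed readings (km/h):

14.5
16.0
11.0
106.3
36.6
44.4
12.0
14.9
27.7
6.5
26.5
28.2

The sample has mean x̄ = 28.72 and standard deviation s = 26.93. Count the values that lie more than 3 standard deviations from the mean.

0

Cutoffs: x̄ ± 3s = [-52.07, 109.51].
Every value lies within the cutoffs.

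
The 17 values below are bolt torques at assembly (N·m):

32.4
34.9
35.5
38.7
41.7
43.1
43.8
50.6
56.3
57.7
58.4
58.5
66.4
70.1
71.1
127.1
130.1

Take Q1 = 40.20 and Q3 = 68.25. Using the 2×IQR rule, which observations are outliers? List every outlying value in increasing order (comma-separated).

127.1, 130.1

IQR = Q3 − Q1 = 68.25 − 40.20 = 28.05.
Lower fence = Q1 − 2·IQR = 40.20 − 56.10 = -15.90.
Upper fence = Q3 + 2·IQR = 68.25 + 56.10 = 124.35.
127.1 > 124.35 → outlier.
130.1 > 124.35 → outlier.
All remaining values lie within [-15.90, 124.35].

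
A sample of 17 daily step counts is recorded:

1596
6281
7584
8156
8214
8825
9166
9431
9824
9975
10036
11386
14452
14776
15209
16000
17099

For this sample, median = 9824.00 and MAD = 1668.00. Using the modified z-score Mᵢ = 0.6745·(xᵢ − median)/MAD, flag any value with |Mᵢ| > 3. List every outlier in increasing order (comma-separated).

|Mᵢ| > 3 ⇔ |xᵢ − 9824.00| > 3·1668.00/0.6745 = 7418.83.
So outliers lie outside [2405.17, 17242.83].
1596: M = -3.33 → outlier.

1596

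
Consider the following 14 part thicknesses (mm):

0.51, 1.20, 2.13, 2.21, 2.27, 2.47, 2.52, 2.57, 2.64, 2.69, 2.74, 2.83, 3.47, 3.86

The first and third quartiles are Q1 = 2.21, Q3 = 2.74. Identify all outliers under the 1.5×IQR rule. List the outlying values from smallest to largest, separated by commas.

0.51, 1.20, 3.86

IQR = Q3 − Q1 = 2.74 − 2.21 = 0.53.
Lower fence = Q1 − 1.5·IQR = 2.21 − 0.795 = 1.415.
Upper fence = Q3 + 1.5·IQR = 2.74 + 0.795 = 3.535.
0.51 < 1.415 → outlier.
1.20 < 1.415 → outlier.
3.86 > 3.535 → outlier.
All remaining values lie within [1.415, 3.535].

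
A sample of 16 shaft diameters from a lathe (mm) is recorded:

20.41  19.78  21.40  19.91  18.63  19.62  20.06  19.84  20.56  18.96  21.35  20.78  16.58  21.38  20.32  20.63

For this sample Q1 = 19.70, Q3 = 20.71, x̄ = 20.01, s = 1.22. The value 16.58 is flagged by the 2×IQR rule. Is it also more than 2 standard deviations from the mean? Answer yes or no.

yes

z = (16.58 − 20.01) / 1.22 = -2.81.
|z| = 2.81 > 2.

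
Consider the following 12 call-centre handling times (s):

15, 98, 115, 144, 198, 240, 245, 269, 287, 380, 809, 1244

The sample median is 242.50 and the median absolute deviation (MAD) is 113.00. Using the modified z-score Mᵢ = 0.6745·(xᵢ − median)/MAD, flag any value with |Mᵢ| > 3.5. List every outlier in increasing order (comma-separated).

|Mᵢ| > 3.5 ⇔ |xᵢ − 242.50| > 3.5·113.00/0.6745 = 586.36.
So outliers lie outside [-343.86, 828.86].
1244: M = 5.98 → outlier.

1244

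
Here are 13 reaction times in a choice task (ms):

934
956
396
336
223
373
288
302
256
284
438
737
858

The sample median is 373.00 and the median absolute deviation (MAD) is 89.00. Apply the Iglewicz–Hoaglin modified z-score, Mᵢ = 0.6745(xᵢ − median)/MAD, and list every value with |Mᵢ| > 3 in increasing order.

|Mᵢ| > 3 ⇔ |xᵢ − 373.00| > 3·89.00/0.6745 = 395.85.
So outliers lie outside [-22.85, 768.85].
858: M = 3.68 → outlier.
934: M = 4.25 → outlier.
956: M = 4.42 → outlier.

858, 934, 956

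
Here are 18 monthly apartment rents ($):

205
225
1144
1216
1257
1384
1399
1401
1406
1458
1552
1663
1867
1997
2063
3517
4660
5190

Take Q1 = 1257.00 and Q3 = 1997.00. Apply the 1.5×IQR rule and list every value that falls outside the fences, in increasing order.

3517, 4660, 5190

IQR = Q3 − Q1 = 1997.00 − 1257.00 = 740.00.
Lower fence = Q1 − 1.5·IQR = 1257.00 − 1110.00 = 147.00.
Upper fence = Q3 + 1.5·IQR = 1997.00 + 1110.00 = 3107.00.
3517 > 3107.00 → outlier.
4660 > 3107.00 → outlier.
5190 > 3107.00 → outlier.
All remaining values lie within [147.00, 3107.00].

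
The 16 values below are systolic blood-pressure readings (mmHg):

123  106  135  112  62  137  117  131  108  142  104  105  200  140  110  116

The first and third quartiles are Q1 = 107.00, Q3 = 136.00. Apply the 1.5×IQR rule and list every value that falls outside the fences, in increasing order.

IQR = Q3 − Q1 = 136.00 − 107.00 = 29.00.
Lower fence = Q1 − 1.5·IQR = 107.00 − 43.50 = 63.50.
Upper fence = Q3 + 1.5·IQR = 136.00 + 43.50 = 179.50.
62 < 63.50 → outlier.
200 > 179.50 → outlier.
All remaining values lie within [63.50, 179.50].

62, 200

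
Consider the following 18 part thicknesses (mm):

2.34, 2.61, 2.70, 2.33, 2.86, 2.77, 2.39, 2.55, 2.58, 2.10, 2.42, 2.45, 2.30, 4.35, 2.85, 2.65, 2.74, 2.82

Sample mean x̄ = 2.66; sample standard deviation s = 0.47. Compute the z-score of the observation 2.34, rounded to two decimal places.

z = (2.34 − 2.66) / 0.47 = -0.68.

-0.68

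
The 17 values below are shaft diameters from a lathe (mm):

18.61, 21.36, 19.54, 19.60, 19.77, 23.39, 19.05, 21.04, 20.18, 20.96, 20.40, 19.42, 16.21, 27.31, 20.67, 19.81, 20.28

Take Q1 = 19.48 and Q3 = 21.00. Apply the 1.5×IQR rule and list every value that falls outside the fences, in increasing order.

16.21, 23.39, 27.31

IQR = Q3 − Q1 = 21.00 − 19.48 = 1.52.
Lower fence = Q1 − 1.5·IQR = 19.48 − 2.28 = 17.20.
Upper fence = Q3 + 1.5·IQR = 21.00 + 2.28 = 23.28.
16.21 < 17.20 → outlier.
23.39 > 23.28 → outlier.
27.31 > 23.28 → outlier.
All remaining values lie within [17.20, 23.28].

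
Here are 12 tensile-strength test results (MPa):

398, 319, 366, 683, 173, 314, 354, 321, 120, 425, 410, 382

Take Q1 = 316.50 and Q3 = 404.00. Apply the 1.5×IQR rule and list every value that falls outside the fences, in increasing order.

IQR = Q3 − Q1 = 404.00 − 316.50 = 87.50.
Lower fence = Q1 − 1.5·IQR = 316.50 − 131.25 = 185.25.
Upper fence = Q3 + 1.5·IQR = 404.00 + 131.25 = 535.25.
120 < 185.25 → outlier.
173 < 185.25 → outlier.
683 > 535.25 → outlier.
All remaining values lie within [185.25, 535.25].

120, 173, 683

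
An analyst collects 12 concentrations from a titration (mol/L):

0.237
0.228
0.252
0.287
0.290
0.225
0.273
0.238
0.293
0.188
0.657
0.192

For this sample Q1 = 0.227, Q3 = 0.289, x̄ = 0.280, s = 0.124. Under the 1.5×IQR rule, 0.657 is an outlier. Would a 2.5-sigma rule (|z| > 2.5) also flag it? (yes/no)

z = (0.657 − 0.280) / 0.124 = 3.04.
|z| = 3.04 > 2.5.

yes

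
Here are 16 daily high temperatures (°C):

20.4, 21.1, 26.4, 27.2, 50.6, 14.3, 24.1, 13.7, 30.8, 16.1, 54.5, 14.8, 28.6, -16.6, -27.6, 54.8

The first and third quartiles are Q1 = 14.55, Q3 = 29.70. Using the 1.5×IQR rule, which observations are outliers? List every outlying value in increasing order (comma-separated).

-27.6, -16.6, 54.5, 54.8

IQR = Q3 − Q1 = 29.70 − 14.55 = 15.15.
Lower fence = Q1 − 1.5·IQR = 14.55 − 22.725 = -8.175.
Upper fence = Q3 + 1.5·IQR = 29.70 + 22.725 = 52.425.
-27.6 < -8.175 → outlier.
-16.6 < -8.175 → outlier.
54.5 > 52.425 → outlier.
54.8 > 52.425 → outlier.
All remaining values lie within [-8.175, 52.425].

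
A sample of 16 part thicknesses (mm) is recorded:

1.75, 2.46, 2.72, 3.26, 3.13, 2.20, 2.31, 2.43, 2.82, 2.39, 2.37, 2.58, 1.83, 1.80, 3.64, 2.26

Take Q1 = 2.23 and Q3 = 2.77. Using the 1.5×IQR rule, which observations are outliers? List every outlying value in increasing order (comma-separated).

3.64

IQR = Q3 − Q1 = 2.77 − 2.23 = 0.54.
Lower fence = Q1 − 1.5·IQR = 2.23 − 0.81 = 1.42.
Upper fence = Q3 + 1.5·IQR = 2.77 + 0.81 = 3.58.
3.64 > 3.58 → outlier.
All remaining values lie within [1.42, 3.58].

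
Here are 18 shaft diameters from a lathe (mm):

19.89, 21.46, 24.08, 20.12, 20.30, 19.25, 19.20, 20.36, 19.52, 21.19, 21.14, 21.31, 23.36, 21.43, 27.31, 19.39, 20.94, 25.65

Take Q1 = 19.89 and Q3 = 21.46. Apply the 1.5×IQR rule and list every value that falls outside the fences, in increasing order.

IQR = Q3 − Q1 = 21.46 − 19.89 = 1.57.
Lower fence = Q1 − 1.5·IQR = 19.89 − 2.355 = 17.535.
Upper fence = Q3 + 1.5·IQR = 21.46 + 2.355 = 23.815.
24.08 > 23.815 → outlier.
25.65 > 23.815 → outlier.
27.31 > 23.815 → outlier.
All remaining values lie within [17.535, 23.815].

24.08, 25.65, 27.31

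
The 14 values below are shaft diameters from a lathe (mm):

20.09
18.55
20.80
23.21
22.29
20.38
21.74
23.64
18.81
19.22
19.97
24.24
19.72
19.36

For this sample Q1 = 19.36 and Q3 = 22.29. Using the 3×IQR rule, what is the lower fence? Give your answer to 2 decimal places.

IQR = Q3 − Q1 = 22.29 − 19.36 = 2.93.
Lower fence = Q1 − 3·IQR = 19.36 − 8.79 = 10.57.
Upper fence = Q3 + 3·IQR = 22.29 + 8.79 = 31.08.

10.57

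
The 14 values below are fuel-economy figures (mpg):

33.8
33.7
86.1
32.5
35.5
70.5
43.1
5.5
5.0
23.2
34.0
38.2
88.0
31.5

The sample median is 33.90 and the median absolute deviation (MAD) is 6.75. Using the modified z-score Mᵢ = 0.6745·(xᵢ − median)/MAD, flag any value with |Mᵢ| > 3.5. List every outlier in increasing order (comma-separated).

70.5, 86.1, 88.0

|Mᵢ| > 3.5 ⇔ |xᵢ − 33.90| > 3.5·6.75/0.6745 = 35.03.
So outliers lie outside [-1.13, 68.93].
70.5: M = 3.66 → outlier.
86.1: M = 5.22 → outlier.
88.0: M = 5.41 → outlier.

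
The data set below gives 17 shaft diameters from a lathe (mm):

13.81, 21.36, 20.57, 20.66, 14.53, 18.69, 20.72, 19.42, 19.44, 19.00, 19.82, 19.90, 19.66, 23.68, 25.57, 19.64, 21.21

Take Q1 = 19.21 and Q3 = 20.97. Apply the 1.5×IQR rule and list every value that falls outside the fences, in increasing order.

IQR = Q3 − Q1 = 20.97 − 19.21 = 1.76.
Lower fence = Q1 − 1.5·IQR = 19.21 − 2.64 = 16.57.
Upper fence = Q3 + 1.5·IQR = 20.97 + 2.64 = 23.61.
13.81 < 16.57 → outlier.
14.53 < 16.57 → outlier.
23.68 > 23.61 → outlier.
25.57 > 23.61 → outlier.
All remaining values lie within [16.57, 23.61].

13.81, 14.53, 23.68, 25.57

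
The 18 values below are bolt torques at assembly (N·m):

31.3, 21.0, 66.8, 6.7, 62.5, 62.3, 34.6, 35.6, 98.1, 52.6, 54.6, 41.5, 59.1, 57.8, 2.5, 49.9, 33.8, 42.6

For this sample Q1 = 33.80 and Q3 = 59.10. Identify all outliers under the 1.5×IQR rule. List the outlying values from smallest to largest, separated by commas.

98.1

IQR = Q3 − Q1 = 59.10 − 33.80 = 25.30.
Lower fence = Q1 − 1.5·IQR = 33.80 − 37.95 = -4.15.
Upper fence = Q3 + 1.5·IQR = 59.10 + 37.95 = 97.05.
98.1 > 97.05 → outlier.
All remaining values lie within [-4.15, 97.05].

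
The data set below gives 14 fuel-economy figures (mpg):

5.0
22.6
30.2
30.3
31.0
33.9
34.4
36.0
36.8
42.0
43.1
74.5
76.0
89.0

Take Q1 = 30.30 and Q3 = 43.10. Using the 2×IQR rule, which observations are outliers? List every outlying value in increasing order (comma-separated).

IQR = Q3 − Q1 = 43.10 − 30.30 = 12.80.
Lower fence = Q1 − 2·IQR = 30.30 − 25.60 = 4.70.
Upper fence = Q3 + 2·IQR = 43.10 + 25.60 = 68.70.
74.5 > 68.70 → outlier.
76.0 > 68.70 → outlier.
89.0 > 68.70 → outlier.
All remaining values lie within [4.70, 68.70].

74.5, 76.0, 89.0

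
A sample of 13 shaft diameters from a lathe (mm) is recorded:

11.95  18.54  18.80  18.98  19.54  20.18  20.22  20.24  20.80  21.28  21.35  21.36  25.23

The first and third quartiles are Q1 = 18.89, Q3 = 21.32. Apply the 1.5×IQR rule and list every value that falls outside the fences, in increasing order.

IQR = Q3 − Q1 = 21.32 − 18.89 = 2.43.
Lower fence = Q1 − 1.5·IQR = 18.89 − 3.645 = 15.245.
Upper fence = Q3 + 1.5·IQR = 21.32 + 3.645 = 24.965.
11.95 < 15.245 → outlier.
25.23 > 24.965 → outlier.
All remaining values lie within [15.245, 24.965].

11.95, 25.23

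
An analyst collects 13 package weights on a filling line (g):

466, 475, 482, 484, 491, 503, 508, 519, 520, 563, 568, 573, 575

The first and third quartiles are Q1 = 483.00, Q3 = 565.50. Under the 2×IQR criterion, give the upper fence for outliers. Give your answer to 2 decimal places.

730.50

IQR = Q3 − Q1 = 565.50 − 483.00 = 82.50.
Lower fence = Q1 − 2·IQR = 483.00 − 165.00 = 318.00.
Upper fence = Q3 + 2·IQR = 565.50 + 165.00 = 730.50.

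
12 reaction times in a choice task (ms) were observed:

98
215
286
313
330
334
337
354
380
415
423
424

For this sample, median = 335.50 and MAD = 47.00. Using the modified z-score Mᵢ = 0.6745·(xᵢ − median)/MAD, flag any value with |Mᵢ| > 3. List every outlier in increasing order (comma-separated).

|Mᵢ| > 3 ⇔ |xᵢ − 335.50| > 3·47.00/0.6745 = 209.04.
So outliers lie outside [126.46, 544.54].
98: M = -3.41 → outlier.

98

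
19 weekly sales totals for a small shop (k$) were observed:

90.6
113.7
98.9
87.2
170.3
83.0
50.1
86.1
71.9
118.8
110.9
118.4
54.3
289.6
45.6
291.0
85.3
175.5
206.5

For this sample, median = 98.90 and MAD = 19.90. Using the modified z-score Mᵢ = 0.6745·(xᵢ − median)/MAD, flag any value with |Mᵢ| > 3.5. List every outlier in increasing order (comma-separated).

206.5, 289.6, 291.0

|Mᵢ| > 3.5 ⇔ |xᵢ − 98.90| > 3.5·19.90/0.6745 = 103.26.
So outliers lie outside [-4.36, 202.16].
206.5: M = 3.65 → outlier.
289.6: M = 6.46 → outlier.
291.0: M = 6.51 → outlier.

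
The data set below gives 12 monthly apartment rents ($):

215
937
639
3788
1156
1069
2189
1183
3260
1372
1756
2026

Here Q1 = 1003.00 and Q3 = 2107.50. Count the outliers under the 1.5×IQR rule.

1

IQR = 1104.50; fences at 1003.00 − 1656.75 = -653.75 and 2107.50 + 1656.75 = 3764.25.
Outside the cutoffs: 3788.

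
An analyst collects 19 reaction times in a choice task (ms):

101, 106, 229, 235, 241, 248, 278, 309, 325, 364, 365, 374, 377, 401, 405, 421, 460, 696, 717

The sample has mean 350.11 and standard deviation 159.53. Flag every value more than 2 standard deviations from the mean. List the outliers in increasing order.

696, 717

Cutoffs at x̄ ± 2s: 350.11 ± 2·159.53 = [31.05, 669.17].
696: z = 2.17, |z| > 2 → outlier.
717: z = 2.30, |z| > 2 → outlier.
Every other value lies within [31.05, 669.17].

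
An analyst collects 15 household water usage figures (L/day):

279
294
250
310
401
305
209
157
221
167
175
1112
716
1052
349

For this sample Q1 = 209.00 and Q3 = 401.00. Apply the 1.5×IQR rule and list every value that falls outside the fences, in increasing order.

716, 1052, 1112

IQR = Q3 − Q1 = 401.00 − 209.00 = 192.00.
Lower fence = Q1 − 1.5·IQR = 209.00 − 288.00 = -79.00.
Upper fence = Q3 + 1.5·IQR = 401.00 + 288.00 = 689.00.
716 > 689.00 → outlier.
1052 > 689.00 → outlier.
1112 > 689.00 → outlier.
All remaining values lie within [-79.00, 689.00].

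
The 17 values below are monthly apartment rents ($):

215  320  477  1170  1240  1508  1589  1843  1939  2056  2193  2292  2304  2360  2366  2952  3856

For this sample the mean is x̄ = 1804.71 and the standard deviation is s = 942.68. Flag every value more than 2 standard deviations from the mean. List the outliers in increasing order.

Cutoffs at x̄ ± 2s: 1804.71 ± 2·942.68 = [-80.65, 3690.07].
3856: z = 2.18, |z| > 2 → outlier.
Every other value lies within [-80.65, 3690.07].

3856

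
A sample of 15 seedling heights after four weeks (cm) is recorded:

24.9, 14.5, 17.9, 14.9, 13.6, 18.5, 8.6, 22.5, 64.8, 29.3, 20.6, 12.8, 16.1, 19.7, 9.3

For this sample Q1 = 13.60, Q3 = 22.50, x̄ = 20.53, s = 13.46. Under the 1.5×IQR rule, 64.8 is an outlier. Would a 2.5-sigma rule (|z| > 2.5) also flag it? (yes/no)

z = (64.8 − 20.53) / 13.46 = 3.29.
|z| = 3.29 > 2.5.

yes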